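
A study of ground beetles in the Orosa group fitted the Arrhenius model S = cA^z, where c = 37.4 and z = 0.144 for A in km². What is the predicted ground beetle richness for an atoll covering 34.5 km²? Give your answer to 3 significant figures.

62.3

S = 37.4 × 34.5^0.144
ln S = ln 37.4 + 0.144 × ln 34.5 = 3.6217 + 0.144 × 3.5410 = 4.1316
S = e^4.1316 ≈ 62.28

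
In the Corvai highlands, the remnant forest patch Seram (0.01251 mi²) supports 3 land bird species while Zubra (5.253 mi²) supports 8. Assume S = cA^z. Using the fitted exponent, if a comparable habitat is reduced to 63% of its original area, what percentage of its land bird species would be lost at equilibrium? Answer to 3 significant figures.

7.23%

z = ln(8/3) / ln(5.253/0.01251) = 0.9808 / 6.0400 = 0.1624
S_new/S_old = (A_new/A_old)^z = 0.63^0.1624 = exp(0.1624 × -0.4620) = 0.9277
Fraction lost = 1 − 0.9277 = 0.07228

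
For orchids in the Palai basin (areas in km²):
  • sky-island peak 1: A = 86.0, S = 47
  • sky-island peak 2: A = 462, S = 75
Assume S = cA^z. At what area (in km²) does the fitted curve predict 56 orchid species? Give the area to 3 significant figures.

z = ln(75/47) / ln(462/86) = 0.4673 / 1.6812 = 0.2780
c = 47 / 86^0.2780 = 47 / 3.449 = 13.63
A = (56/13.63)^(1/0.2780) ⇒ ln A = ln(4.11)/0.2780 = 5.0846
A = e^5.0846 ≈ 161.5 km²

162 km²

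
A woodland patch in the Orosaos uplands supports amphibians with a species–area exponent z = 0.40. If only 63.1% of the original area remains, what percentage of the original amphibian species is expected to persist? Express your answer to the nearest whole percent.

83%

S_new/S_old = (A_new/A_old)^z = 0.631^0.4
= exp(0.4 × ln 0.631) = exp(0.4 × -0.4604) = exp(-0.1842) ≈ 0.8318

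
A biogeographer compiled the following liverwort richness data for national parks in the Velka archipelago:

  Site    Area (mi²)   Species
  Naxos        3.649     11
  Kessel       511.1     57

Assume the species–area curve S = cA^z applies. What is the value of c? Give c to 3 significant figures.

7.15

z = ln(S₂/S₁) / ln(A₂/A₁) = ln(57/11) / ln(511.1/3.649) = 1.6452 / 4.9421 = 0.3329
c = S₁ / A₁^z = 11 / 3.649^0.3329 = 11 / 1.539 = 7.149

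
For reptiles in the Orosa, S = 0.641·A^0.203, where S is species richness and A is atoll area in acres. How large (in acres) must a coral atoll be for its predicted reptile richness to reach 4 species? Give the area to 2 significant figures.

8300 acres

4 = 0.641 × A^0.203  ⇒  A^0.203 = 4/0.641 = 6.24
ln A = ln(6.24) / 0.203 = 1.8310 / 0.203 = 9.0198
A = e^9.0198 ≈ 8265 acres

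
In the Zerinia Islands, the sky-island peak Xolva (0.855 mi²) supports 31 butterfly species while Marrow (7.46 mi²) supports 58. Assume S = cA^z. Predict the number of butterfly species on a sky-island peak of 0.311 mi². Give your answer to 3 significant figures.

z = ln(58/31) / ln(7.46/0.855) = 0.6265 / 2.1662 = 0.2892
c = 31 / 0.855^0.2892 = 31 / 0.9557 = 32.44
S₃ = 32.44 × 0.311^0.2892 = 32.44 × 0.7134 ≈ 23.14

23.1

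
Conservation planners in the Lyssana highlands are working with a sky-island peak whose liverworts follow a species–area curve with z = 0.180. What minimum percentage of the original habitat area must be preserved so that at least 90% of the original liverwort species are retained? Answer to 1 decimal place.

55.7%

Need (A_new/A_old)^0.18 = 0.9, so A_new/A_old = 0.9^(1/0.18) = 0.9^5.556
ln(A_new/A_old) = ln 0.9 / 0.18 = -0.1054 / 0.18 = -0.5853
A_new/A_old = e^-0.5853 ≈ 0.5569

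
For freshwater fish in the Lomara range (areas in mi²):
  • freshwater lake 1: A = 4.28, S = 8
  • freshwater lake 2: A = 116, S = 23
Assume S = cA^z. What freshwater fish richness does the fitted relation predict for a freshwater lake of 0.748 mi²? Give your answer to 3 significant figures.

z = ln(23/8) / ln(116/4.28) = 1.0561 / 3.2996 = 0.3201
c = 8 / 4.28^0.3201 = 8 / 1.593 = 5.023
S₃ = 5.023 × 0.748^0.3201 = 5.023 × 0.9113 ≈ 4.578

4.58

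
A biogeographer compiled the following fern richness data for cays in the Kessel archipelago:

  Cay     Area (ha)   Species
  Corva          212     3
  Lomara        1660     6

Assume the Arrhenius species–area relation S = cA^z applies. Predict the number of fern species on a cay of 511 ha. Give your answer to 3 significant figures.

4.03

z = ln(6/3) / ln(1660/212) = 0.6931 / 2.0580 = 0.3368
c = 3 / 212^0.3368 = 3 / 6.075 = 0.4938
S₃ = 0.4938 × 511^0.3368 = 0.4938 × 8.17 ≈ 4.035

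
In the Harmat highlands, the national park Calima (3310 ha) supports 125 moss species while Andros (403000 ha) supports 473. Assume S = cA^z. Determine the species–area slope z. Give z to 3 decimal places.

Taking logs: ln S = ln c + z ln A, so z = (ln S₂ − ln S₁)/(ln A₂ − ln A₁).
z = ln(473/125) / ln(403000/3310) = ln(3.784) / ln(121.8) = 1.3308 / 4.8020 = 0.2771

0.277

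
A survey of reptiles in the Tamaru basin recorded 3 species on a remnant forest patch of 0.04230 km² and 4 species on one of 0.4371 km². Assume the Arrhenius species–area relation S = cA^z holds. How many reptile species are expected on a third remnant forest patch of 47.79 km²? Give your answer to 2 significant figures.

7.1

z = ln(4/3) / ln(0.4371/0.0423) = 0.2877 / 2.3354 = 0.1232
c = 3 / 0.0423^0.1232 = 3 / 0.6773 = 4.429
S₃ = 4.429 × 47.79^0.1232 = 4.429 × 1.61 ≈ 7.132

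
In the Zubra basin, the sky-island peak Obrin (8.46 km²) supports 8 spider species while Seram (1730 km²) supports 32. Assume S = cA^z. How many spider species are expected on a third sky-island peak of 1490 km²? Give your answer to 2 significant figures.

31

z = ln(32/8) / ln(1730/8.46) = 1.3863 / 5.3205 = 0.2606
c = 8 / 8.46^0.2606 = 8 / 1.744 = 4.586
S₃ = 4.586 × 1490^0.2606 = 4.586 × 6.711 ≈ 30.78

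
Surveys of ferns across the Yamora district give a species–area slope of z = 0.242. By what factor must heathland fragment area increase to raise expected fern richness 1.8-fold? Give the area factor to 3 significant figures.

(A₂/A₁)^0.242 = 1.8, so A₂/A₁ = 1.8^(1/0.242) = 1.8^4.132
ln(A₂/A₁) = ln 1.8 / 0.242 = 0.5878 / 0.242 = 2.4289
A₂/A₁ = e^2.4289 ≈ 11.35

11.3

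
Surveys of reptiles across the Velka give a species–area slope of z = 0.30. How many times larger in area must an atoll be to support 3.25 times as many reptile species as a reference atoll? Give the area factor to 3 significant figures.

(A₂/A₁)^0.3 = 3.25, so A₂/A₁ = 3.25^(1/0.3) = 3.25^3.333
ln(A₂/A₁) = ln 3.25 / 0.3 = 1.1787 / 0.3 = 3.9288
A₂/A₁ = e^3.9288 ≈ 50.85

50.8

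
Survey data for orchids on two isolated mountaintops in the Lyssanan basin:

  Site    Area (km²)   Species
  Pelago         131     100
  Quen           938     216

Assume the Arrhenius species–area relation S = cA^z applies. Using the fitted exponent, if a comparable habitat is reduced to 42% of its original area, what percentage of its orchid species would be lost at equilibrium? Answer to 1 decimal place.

28.8%

z = ln(216/100) / ln(938/131) = 0.7701 / 1.9686 = 0.3912
S_new/S_old = (A_new/A_old)^z = 0.42^0.3912 = exp(0.3912 × -0.8675) = 0.7122
Fraction lost = 1 − 0.7122 = 0.2878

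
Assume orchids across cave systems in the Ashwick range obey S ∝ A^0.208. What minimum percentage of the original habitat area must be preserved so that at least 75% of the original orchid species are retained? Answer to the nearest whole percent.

Need (A_new/A_old)^0.208 = 0.75, so A_new/A_old = 0.75^(1/0.208) = 0.75^4.808
ln(A_new/A_old) = ln 0.75 / 0.208 = -0.2877 / 0.208 = -1.3831
A_new/A_old = e^-1.3831 ≈ 0.2508

25%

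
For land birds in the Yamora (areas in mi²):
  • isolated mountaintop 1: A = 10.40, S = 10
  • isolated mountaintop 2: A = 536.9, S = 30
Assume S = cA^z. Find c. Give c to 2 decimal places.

5.21

z = ln(S₂/S₁) / ln(A₂/A₁) = ln(30/10) / ln(536.9/10.4) = 1.0986 / 3.9440 = 0.2786
c = S₁ / A₁^z = 10 / 10.4^0.2786 = 10 / 1.92 = 5.208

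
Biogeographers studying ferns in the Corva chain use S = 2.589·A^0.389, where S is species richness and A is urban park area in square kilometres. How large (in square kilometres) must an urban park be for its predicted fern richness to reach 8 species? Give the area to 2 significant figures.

18 square kilometres

8 = 2.589 × A^0.389  ⇒  A^0.389 = 8/2.589 = 3.09
ln A = ln(3.09) / 0.389 = 1.1282 / 0.389 = 2.9002
A = e^2.9002 ≈ 18.18 square kilometres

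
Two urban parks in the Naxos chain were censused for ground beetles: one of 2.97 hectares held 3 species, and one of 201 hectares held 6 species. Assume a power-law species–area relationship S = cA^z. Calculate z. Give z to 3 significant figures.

0.164

Taking logs: ln S = ln c + z ln A, so z = (ln S₂ − ln S₁)/(ln A₂ − ln A₁).
z = ln(6/3) / ln(201/2.97) = ln(2) / ln(67.68) = 0.6931 / 4.2147 = 0.1645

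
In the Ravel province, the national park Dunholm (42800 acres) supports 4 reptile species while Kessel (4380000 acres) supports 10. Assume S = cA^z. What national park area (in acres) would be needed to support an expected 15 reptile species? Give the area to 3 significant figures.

z = ln(10/4) / ln(4380000/42800) = 0.9163 / 4.6283 = 0.1980
c = 4 / 42800^0.1980 = 4 / 8.259 = 0.4843
A = (15/0.4843)^(1/0.1980) ⇒ ln A = ln(30.97)/0.1980 = 17.3406
A = e^17.3406 ≈ 33956796 acres

34000000 acres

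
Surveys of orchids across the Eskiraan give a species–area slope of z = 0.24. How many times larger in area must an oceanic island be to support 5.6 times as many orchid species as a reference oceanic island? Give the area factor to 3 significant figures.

(A₂/A₁)^0.24 = 5.6, so A₂/A₁ = 5.6^(1/0.24) = 5.6^4.167
ln(A₂/A₁) = ln 5.6 / 0.24 = 1.7228 / 0.24 = 7.1782
A₂/A₁ = e^7.1782 ≈ 1311

1310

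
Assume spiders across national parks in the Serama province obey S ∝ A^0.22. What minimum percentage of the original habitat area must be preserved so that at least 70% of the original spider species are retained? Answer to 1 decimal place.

Need (A_new/A_old)^0.22 = 0.7, so A_new/A_old = 0.7^(1/0.22) = 0.7^4.545
ln(A_new/A_old) = ln 0.7 / 0.22 = -0.3567 / 0.22 = -1.6212
A_new/A_old = e^-1.6212 ≈ 0.1977

19.8%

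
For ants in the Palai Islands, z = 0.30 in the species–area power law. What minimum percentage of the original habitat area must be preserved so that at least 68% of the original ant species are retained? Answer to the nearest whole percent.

Need (A_new/A_old)^0.3 = 0.68, so A_new/A_old = 0.68^(1/0.3) = 0.68^3.333
ln(A_new/A_old) = ln 0.68 / 0.3 = -0.3857 / 0.3 = -1.2855
A_new/A_old = e^-1.2855 ≈ 0.2765

28%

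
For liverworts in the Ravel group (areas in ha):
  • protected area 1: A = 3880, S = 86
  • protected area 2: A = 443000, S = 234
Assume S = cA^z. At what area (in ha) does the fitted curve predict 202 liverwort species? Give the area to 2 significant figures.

220000 ha

z = ln(234/86) / ln(443000/3880) = 1.0010 / 4.7377 = 0.2113
c = 86 / 3880^0.2113 = 86 / 5.731 = 15.01
A = (202/15.01)^(1/0.2113) ⇒ ln A = ln(13.46)/0.2113 = 12.3053
A = e^12.3053 ≈ 220864 ha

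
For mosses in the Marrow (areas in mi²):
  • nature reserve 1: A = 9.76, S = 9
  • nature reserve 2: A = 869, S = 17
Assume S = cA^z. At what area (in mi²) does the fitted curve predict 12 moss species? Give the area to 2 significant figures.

z = ln(17/9) / ln(869/9.76) = 0.6360 / 4.4891 = 0.1417
c = 9 / 9.76^0.1417 = 9 / 1.381 = 6.517
A = (12/6.517)^(1/0.1417) ⇒ ln A = ln(1.841)/0.1417 = 4.3089
A = e^4.3089 ≈ 74.36 mi²

74 mi²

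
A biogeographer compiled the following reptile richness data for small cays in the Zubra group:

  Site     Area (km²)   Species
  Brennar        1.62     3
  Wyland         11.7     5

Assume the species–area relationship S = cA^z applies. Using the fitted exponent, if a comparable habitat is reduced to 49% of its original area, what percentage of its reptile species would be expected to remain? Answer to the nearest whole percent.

z = ln(5/3) / ln(11.7/1.62) = 0.5108 / 1.9772 = 0.2584
S_new/S_old = (A_new/A_old)^z = 0.49^0.2584 = exp(0.2584 × -0.7133) = 0.8317

83%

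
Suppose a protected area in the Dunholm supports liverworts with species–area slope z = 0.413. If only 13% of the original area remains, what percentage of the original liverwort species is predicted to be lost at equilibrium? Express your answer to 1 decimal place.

56.9%

S_new/S_old = (A_new/A_old)^z = 0.13^0.413
= exp(0.413 × ln 0.13) = exp(0.413 × -2.0402) = exp(-0.8426) ≈ 0.4306
Fraction lost = 1 − 0.4306 = 0.5694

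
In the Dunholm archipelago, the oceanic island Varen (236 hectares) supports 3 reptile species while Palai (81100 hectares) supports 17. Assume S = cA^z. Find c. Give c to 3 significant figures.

0.592

z = ln(S₂/S₁) / ln(A₂/A₁) = ln(17/3) / ln(81100/236) = 1.7346 / 5.8396 = 0.2970
c = S₁ / A₁^z = 3 / 236^0.2970 = 3 / 5.068 = 0.5919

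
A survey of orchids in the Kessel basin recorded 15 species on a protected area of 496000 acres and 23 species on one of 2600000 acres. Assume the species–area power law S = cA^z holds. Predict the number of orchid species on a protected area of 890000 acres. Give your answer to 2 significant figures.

17

z = ln(23/15) / ln(2600000/496000) = 0.4274 / 1.6567 = 0.2580
c = 15 / 496000^0.2580 = 15 / 29.48 = 0.5089
S₃ = 0.5089 × 890000^0.2580 = 0.5089 × 34.28 ≈ 17.44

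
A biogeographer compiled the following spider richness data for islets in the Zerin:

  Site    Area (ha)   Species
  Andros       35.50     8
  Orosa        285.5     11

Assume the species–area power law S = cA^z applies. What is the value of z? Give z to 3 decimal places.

0.153

Taking logs: ln S = ln c + z ln A, so z = (ln S₂ − ln S₁)/(ln A₂ − ln A₁).
z = ln(11/8) / ln(285.5/35.5) = ln(1.375) / ln(8.042) = 0.3185 / 2.0847 = 0.1528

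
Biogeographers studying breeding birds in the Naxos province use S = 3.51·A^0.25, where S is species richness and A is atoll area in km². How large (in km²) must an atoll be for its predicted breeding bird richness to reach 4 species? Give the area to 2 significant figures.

4 = 3.51 × A^0.25  ⇒  A^0.25 = 4/3.51 = 1.14
ln A = ln(1.14) / 0.25 = 0.1307 / 0.25 = 0.5227
A = e^0.5227 ≈ 1.687 km²

1.7 km²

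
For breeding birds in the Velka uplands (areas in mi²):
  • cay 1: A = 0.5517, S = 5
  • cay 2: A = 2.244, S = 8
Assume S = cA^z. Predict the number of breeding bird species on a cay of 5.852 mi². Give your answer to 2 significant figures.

11

z = ln(8/5) / ln(2.244/0.5517) = 0.4700 / 1.4030 = 0.3350
c = 5 / 0.5517^0.3350 = 5 / 0.8194 = 6.102
S₃ = 6.102 × 5.852^0.3350 = 6.102 × 1.807 ≈ 11.03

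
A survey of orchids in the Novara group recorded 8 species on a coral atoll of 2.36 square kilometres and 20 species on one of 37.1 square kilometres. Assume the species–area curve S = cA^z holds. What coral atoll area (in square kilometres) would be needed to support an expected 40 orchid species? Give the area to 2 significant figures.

300 square kilometres

z = ln(20/8) / ln(37.1/2.36) = 0.9163 / 2.7550 = 0.3326
c = 8 / 2.36^0.3326 = 8 / 1.331 = 6.013
A = (40/6.013)^(1/0.3326) ⇒ ln A = ln(6.653)/0.3326 = 5.6977
A = e^5.6977 ≈ 298.2 square kilometres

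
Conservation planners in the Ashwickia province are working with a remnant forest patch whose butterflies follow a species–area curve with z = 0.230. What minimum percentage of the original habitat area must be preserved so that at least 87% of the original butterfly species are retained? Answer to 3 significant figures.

Need (A_new/A_old)^0.23 = 0.87, so A_new/A_old = 0.87^(1/0.23) = 0.87^4.348
ln(A_new/A_old) = ln 0.87 / 0.23 = -0.1393 / 0.23 = -0.6055
A_new/A_old = e^-0.6055 ≈ 0.5458

54.6%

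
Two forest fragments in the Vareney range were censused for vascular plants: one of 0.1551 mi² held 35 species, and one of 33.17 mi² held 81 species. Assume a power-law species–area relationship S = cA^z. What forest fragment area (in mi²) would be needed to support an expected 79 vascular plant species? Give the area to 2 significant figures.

28 mi²

z = ln(81/35) / ln(33.17/0.1551) = 0.8391 / 5.3653 = 0.1564
c = 35 / 0.1551^0.1564 = 35 / 0.7472 = 46.84
A = (79/46.84)^(1/0.1564) ⇒ ln A = ln(1.686)/0.1564 = 3.3418
A = e^3.3418 ≈ 28.27 mi²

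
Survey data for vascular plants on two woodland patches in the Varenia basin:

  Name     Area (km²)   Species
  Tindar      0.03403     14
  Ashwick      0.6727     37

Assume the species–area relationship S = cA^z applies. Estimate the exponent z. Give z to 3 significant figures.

0.326

Taking logs: ln S = ln c + z ln A, so z = (ln S₂ − ln S₁)/(ln A₂ − ln A₁).
z = ln(37/14) / ln(0.6727/0.03403) = ln(2.643) / ln(19.77) = 0.9719 / 2.9841 = 0.3257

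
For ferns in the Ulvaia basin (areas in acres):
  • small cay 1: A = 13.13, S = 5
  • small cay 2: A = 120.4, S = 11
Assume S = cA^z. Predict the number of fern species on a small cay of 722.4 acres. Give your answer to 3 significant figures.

20.8

z = ln(11/5) / ln(120.4/13.13) = 0.7885 / 2.2159 = 0.3558
c = 5 / 13.13^0.3558 = 5 / 2.5 = 2
S₃ = 2 × 722.4^0.3558 = 2 × 10.4 ≈ 20.81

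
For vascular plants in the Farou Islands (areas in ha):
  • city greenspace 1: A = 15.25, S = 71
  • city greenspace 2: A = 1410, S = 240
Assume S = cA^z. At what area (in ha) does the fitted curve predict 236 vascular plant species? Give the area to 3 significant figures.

1320 ha

z = ln(240/71) / ln(1410/15.25) = 1.2180 / 4.5268 = 0.2691
c = 71 / 15.25^0.2691 = 71 / 2.081 = 34.11
A = (236/34.11)^(1/0.2691) ⇒ ln A = ln(6.919)/0.2691 = 7.1889
A = e^7.1889 ≈ 1325 ha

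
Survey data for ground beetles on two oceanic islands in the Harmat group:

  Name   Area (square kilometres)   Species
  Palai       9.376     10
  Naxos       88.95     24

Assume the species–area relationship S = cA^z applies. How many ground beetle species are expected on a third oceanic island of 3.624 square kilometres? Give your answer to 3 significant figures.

6.91

z = ln(24/10) / ln(88.95/9.376) = 0.8755 / 2.2499 = 0.3891
c = 10 / 9.376^0.3891 = 10 / 2.389 = 4.186
S₃ = 4.186 × 3.624^0.3891 = 4.186 × 1.65 ≈ 6.908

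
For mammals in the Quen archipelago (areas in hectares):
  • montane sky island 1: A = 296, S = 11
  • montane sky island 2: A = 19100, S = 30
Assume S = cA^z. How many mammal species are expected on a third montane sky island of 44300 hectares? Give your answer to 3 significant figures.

36.7

z = ln(30/11) / ln(19100/296) = 1.0033 / 4.1671 = 0.2408
c = 11 / 296^0.2408 = 11 / 3.936 = 2.795
S₃ = 2.795 × 44300^0.2408 = 2.795 × 13.14 ≈ 36.74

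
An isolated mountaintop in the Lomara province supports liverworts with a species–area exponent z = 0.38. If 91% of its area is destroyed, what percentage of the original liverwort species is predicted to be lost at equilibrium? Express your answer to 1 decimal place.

59.9%

S_new/S_old = (A_new/A_old)^z = 0.09^0.38
= exp(0.38 × ln 0.09) = exp(0.38 × -2.4079) = exp(-0.9150) ≈ 0.4005
Fraction lost = 1 − 0.4005 = 0.5995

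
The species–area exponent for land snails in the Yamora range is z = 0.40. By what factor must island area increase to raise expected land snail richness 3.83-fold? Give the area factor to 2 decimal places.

(A₂/A₁)^0.4 = 3.83, so A₂/A₁ = 3.83^(1/0.4) = 3.83^2.5
ln(A₂/A₁) = ln 3.83 / 0.4 = 1.3429 / 0.4 = 3.3572
A₂/A₁ = e^3.3572 ≈ 28.71

28.71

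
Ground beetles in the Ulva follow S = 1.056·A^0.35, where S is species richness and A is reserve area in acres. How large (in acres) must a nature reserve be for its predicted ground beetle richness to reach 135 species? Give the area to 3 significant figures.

135 = 1.056 × A^0.35  ⇒  A^0.35 = 135/1.056 = 127.8
ln A = ln(127.8) / 0.35 = 4.8508 / 0.35 = 13.8594
A = e^13.8594 ≈ 1044857 acres

1040000 acres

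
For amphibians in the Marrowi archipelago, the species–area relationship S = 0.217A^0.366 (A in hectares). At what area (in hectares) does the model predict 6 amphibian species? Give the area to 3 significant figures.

8690 hectares

6 = 0.217 × A^0.366  ⇒  A^0.366 = 6/0.217 = 27.65
ln A = ln(27.65) / 0.366 = 3.3196 / 0.366 = 9.0700
A = e^9.0700 ≈ 8691 hectares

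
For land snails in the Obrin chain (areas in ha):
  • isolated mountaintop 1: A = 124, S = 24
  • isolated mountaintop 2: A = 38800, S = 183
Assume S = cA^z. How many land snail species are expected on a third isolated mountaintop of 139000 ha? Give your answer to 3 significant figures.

z = ln(183/24) / ln(38800/124) = 2.0314 / 5.7459 = 0.3535
c = 24 / 124^0.3535 = 24 / 5.497 = 4.366
S₃ = 4.366 × 139000^0.3535 = 4.366 × 65.81 ≈ 287.3

287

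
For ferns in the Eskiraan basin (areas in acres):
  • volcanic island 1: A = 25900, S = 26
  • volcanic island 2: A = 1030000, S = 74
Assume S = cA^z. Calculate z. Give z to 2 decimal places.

Taking logs: ln S = ln c + z ln A, so z = (ln S₂ − ln S₁)/(ln A₂ − ln A₁).
z = ln(74/26) / ln(1030000/25900) = ln(2.846) / ln(39.77) = 1.0460 / 3.6831 = 0.2840

0.28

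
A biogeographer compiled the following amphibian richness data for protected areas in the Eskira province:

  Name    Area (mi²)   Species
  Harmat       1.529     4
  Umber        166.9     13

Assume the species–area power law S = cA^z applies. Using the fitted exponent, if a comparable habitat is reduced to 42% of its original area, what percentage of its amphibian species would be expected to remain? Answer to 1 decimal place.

80.4%

z = ln(13/4) / ln(166.9/1.529) = 1.1787 / 4.6928 = 0.2512
S_new/S_old = (A_new/A_old)^z = 0.42^0.2512 = exp(0.2512 × -0.8675) = 0.8042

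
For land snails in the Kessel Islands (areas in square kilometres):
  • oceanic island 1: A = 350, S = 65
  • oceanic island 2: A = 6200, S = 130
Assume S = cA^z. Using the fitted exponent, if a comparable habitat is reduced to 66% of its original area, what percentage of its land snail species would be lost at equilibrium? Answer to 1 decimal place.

9.5%

z = ln(130/65) / ln(6200/350) = 0.6931 / 2.8744 = 0.2411
S_new/S_old = (A_new/A_old)^z = 0.66^0.2411 = exp(0.2411 × -0.4155) = 0.9047
Fraction lost = 1 − 0.9047 = 0.09534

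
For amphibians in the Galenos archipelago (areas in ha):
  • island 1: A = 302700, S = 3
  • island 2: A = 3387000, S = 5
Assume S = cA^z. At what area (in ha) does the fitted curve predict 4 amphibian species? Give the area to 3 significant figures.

z = ln(5/3) / ln(3387000/302700) = 0.5108 / 2.4150 = 0.2115
c = 3 / 302700^0.2115 = 3 / 14.43 = 0.2078
A = (4/0.2078)^(1/0.2115) ⇒ ln A = ln(19.24)/0.2115 = 13.9805
A = e^13.9805 ≈ 1179417 ha

1180000 ha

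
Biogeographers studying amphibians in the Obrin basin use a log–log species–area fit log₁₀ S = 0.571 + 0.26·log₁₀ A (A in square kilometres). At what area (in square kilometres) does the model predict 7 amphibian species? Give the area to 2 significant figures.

11 square kilometres

7 = 3.724 × A^0.26  ⇒  A^0.26 = 7/3.724 = 1.88
ln A = ln(1.88) / 0.26 = 0.6311 / 0.26 = 2.4274
A = e^2.4274 ≈ 11.33 square kilometres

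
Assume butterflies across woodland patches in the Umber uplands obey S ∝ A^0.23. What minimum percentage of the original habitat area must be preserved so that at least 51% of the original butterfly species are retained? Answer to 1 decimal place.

Need (A_new/A_old)^0.23 = 0.51, so A_new/A_old = 0.51^(1/0.23) = 0.51^4.348
ln(A_new/A_old) = ln 0.51 / 0.23 = -0.6733 / 0.23 = -2.9276
A_new/A_old = e^-2.9276 ≈ 0.05353

5.4%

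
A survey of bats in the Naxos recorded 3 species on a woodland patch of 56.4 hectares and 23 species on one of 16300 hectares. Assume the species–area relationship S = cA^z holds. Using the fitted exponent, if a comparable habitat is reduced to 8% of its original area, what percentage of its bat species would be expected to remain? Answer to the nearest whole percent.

z = ln(23/3) / ln(16300/56.4) = 2.0369 / 5.6665 = 0.3595
S_new/S_old = (A_new/A_old)^z = 0.08^0.3595 = exp(0.3595 × -2.5257) = 0.4034

40%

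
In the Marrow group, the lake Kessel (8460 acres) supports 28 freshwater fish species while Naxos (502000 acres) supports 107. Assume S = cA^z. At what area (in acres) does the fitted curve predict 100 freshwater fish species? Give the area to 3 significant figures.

z = ln(107/28) / ln(502000/8460) = 1.3406 / 4.0833 = 0.3283
c = 28 / 8460^0.3283 = 28 / 19.47 = 1.438
A = (100/1.438)^(1/0.3283) ⇒ ln A = ln(69.55)/0.3283 = 12.9203
A = e^12.9203 ≈ 408514 acres

409000 acres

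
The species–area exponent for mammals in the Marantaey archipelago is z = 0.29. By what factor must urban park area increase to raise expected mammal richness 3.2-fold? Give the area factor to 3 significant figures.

(A₂/A₁)^0.29 = 3.2, so A₂/A₁ = 3.2^(1/0.29) = 3.2^3.448
ln(A₂/A₁) = ln 3.2 / 0.29 = 1.1632 / 0.29 = 4.0109
A₂/A₁ = e^4.0109 ≈ 55.19

55.2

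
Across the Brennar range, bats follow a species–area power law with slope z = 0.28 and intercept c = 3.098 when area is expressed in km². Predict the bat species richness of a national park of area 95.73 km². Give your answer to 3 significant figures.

11.1

S = 3.098 × 95.73^0.28
ln S = ln 3.098 + 0.28 × ln 95.73 = 1.1308 + 0.28 × 4.5615 = 2.4080
S = e^2.4080 ≈ 11.11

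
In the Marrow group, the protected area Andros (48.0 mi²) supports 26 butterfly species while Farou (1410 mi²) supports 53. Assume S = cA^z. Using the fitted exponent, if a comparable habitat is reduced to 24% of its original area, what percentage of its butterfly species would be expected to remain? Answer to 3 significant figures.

z = ln(53/26) / ln(1410/48) = 0.7122 / 3.3801 = 0.2107
S_new/S_old = (A_new/A_old)^z = 0.24^0.2107 = exp(0.2107 × -1.4271) = 0.7403

74.0%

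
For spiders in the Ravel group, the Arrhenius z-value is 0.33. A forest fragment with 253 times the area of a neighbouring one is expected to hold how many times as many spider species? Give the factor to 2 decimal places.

6.21

S₂/S₁ = (A₂/A₁)^z = 253^0.33
ln(S₂/S₁) = 0.33 × ln 253 = 0.33 × 5.5334 = 1.8260
S₂/S₁ = e^1.8260 ≈ 6.209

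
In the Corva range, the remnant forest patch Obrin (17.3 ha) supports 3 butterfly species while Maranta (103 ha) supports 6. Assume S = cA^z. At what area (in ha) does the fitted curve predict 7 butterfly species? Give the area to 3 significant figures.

153 ha

z = ln(6/3) / ln(103/17.3) = 0.6931 / 1.7840 = 0.3885
c = 3 / 17.3^0.3885 = 3 / 3.027 = 0.9911
A = (7/0.9911)^(1/0.3885) ⇒ ln A = ln(7.063)/0.3885 = 5.0315
A = e^5.0315 ≈ 153.2 ha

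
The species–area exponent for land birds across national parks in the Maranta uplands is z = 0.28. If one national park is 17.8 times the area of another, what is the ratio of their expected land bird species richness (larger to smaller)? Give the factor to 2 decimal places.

S₂/S₁ = (A₂/A₁)^z = 17.8^0.28
ln(S₂/S₁) = 0.28 × ln 17.8 = 0.28 × 2.8792 = 0.8062
S₂/S₁ = e^0.8062 ≈ 2.239

2.24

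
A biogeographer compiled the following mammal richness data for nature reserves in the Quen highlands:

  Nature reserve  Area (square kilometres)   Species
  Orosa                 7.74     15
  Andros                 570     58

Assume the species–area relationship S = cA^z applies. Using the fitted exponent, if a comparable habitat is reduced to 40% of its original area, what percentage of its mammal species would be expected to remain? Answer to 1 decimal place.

z = ln(58/15) / ln(570/7.74) = 1.3524 / 4.2992 = 0.3146
S_new/S_old = (A_new/A_old)^z = 0.4^0.3146 = exp(0.3146 × -0.9163) = 0.7496

75.0%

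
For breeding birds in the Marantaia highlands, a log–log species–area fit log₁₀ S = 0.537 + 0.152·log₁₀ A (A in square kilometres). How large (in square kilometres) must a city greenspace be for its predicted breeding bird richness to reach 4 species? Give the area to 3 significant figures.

2.68 square kilometres

4 = 3.443 × A^0.152  ⇒  A^0.152 = 4/3.443 = 1.162
ln A = ln(1.162) / 0.152 = 0.1498 / 0.152 = 0.9856
A = e^0.9856 ≈ 2.679 square kilometres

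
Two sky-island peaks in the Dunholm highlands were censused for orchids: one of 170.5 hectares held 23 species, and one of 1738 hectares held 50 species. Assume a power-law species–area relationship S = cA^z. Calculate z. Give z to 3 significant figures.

0.334

Taking logs: ln S = ln c + z ln A, so z = (ln S₂ − ln S₁)/(ln A₂ − ln A₁).
z = ln(50/23) / ln(1738/170.5) = ln(2.174) / ln(10.19) = 0.7765 / 2.3218 = 0.3345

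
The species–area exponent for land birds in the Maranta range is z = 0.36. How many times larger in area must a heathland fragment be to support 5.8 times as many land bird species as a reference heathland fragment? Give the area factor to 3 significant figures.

(A₂/A₁)^0.36 = 5.8, so A₂/A₁ = 5.8^(1/0.36) = 5.8^2.778
ln(A₂/A₁) = ln 5.8 / 0.36 = 1.7579 / 0.36 = 4.8829
A₂/A₁ = e^4.8829 ≈ 132

132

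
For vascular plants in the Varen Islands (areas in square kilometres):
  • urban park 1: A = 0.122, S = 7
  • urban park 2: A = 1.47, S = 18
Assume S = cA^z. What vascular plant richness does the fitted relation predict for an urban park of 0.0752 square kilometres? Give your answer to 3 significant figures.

z = ln(18/7) / ln(1.47/0.122) = 0.9445 / 2.4890 = 0.3795
c = 7 / 0.122^0.3795 = 7 / 0.4501 = 15.55
S₃ = 15.55 × 0.0752^0.3795 = 15.55 × 0.3746 ≈ 5.826

5.83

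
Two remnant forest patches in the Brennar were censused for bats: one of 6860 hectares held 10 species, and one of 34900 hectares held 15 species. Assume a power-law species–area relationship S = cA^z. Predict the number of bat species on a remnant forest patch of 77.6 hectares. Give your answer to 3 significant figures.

z = ln(15/10) / ln(34900/6860) = 0.4055 / 1.6268 = 0.2492
c = 10 / 6860^0.2492 = 10 / 9.04 = 1.106
S₃ = 1.106 × 77.6^0.2492 = 1.106 × 2.958 ≈ 3.272

3.27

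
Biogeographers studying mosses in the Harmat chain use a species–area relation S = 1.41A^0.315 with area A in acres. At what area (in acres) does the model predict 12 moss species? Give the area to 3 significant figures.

896 acres

12 = 1.41 × A^0.315  ⇒  A^0.315 = 12/1.41 = 8.511
ln A = ln(8.511) / 0.315 = 2.1413 / 0.315 = 6.7978
A = e^6.7978 ≈ 895.9 acres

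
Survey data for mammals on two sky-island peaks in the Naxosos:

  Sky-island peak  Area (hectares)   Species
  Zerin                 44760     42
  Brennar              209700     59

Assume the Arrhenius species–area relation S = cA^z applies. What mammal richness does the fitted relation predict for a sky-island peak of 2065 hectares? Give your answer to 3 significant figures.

z = ln(59/42) / ln(209700/44760) = 0.3399 / 1.5444 = 0.2201
c = 42 / 44760^0.2201 = 42 / 10.56 = 3.979
S₃ = 3.979 × 2065^0.2201 = 3.979 × 5.364 ≈ 21.34

21.3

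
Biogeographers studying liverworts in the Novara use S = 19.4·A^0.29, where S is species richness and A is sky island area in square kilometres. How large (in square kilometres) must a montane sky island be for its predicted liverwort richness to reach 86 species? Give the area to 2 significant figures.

170 square kilometres

86 = 19.4 × A^0.29  ⇒  A^0.29 = 86/19.4 = 4.433
ln A = ln(4.433) / 0.29 = 1.4891 / 0.29 = 5.1347
A = e^5.1347 ≈ 169.8 square kilometres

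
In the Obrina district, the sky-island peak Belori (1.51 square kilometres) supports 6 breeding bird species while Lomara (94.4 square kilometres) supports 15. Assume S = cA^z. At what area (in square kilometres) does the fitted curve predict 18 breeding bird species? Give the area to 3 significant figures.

215 square kilometres

z = ln(15/6) / ln(94.4/1.51) = 0.9163 / 4.1354 = 0.2216
c = 6 / 1.51^0.2216 = 6 / 1.096 = 5.476
A = (18/5.476)^(1/0.2216) ⇒ ln A = ln(3.287)/0.2216 = 5.3704
A = e^5.3704 ≈ 214.9 square kilometres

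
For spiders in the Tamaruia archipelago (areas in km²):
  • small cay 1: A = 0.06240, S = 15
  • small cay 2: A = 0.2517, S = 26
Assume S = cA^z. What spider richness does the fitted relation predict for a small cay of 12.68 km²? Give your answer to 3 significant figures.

z = ln(26/15) / ln(0.2517/0.0624) = 0.5500 / 1.3947 = 0.3944
c = 15 / 0.0624^0.3944 = 15 / 0.3348 = 44.8
S₃ = 44.8 × 12.68^0.3944 = 44.8 × 2.723 ≈ 122

122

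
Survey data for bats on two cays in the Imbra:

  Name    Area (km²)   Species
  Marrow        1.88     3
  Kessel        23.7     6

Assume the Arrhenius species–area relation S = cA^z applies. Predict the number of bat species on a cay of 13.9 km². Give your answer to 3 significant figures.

5.19

z = ln(6/3) / ln(23.7/1.88) = 0.6931 / 2.5342 = 0.2735
c = 3 / 1.88^0.2735 = 3 / 1.188 = 2.524
S₃ = 2.524 × 13.9^0.2735 = 2.524 × 2.054 ≈ 5.185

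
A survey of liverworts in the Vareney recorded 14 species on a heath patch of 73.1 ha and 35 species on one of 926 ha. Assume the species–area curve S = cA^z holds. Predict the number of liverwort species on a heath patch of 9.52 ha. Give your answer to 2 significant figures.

6.7

z = ln(35/14) / ln(926/73.1) = 0.9163 / 2.5390 = 0.3609
c = 14 / 73.1^0.3609 = 14 / 4.706 = 2.975
S₃ = 2.975 × 9.52^0.3609 = 2.975 × 2.255 ≈ 6.709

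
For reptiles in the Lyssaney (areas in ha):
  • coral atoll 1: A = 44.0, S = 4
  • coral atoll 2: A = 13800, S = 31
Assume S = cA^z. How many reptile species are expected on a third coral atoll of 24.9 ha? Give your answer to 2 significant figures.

3.3

z = ln(31/4) / ln(13800/44) = 2.0477 / 5.7482 = 0.3562
c = 4 / 44^0.3562 = 4 / 3.85 = 1.039
S₃ = 1.039 × 24.9^0.3562 = 1.039 × 3.143 ≈ 3.266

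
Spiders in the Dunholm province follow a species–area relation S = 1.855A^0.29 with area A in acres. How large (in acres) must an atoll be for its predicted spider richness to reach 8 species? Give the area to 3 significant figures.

8 = 1.855 × A^0.29  ⇒  A^0.29 = 8/1.855 = 4.313
ln A = ln(4.313) / 0.29 = 1.4616 / 0.29 = 5.0399
A = e^5.0399 ≈ 154.4 acres

154 acres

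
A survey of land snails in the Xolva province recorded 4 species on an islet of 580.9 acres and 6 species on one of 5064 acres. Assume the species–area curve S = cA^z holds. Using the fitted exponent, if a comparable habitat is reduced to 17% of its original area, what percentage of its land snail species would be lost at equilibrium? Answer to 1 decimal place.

28.2%

z = ln(6/4) / ln(5064/580.9) = 0.4055 / 2.1653 = 0.1873
S_new/S_old = (A_new/A_old)^z = 0.17^0.1873 = exp(0.1873 × -1.7720) = 0.7176
Fraction lost = 1 − 0.7176 = 0.2824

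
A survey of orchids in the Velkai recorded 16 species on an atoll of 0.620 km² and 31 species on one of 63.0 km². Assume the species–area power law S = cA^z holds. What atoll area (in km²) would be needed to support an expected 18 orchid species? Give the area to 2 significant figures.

z = ln(31/16) / ln(63/0.62) = 0.6614 / 4.6212 = 0.1431
c = 16 / 0.62^0.1431 = 16 / 0.9339 = 17.13
A = (18/17.13)^(1/0.1431) ⇒ ln A = ln(1.051)/0.1431 = 0.3449
A = e^0.3449 ≈ 1.412 km²

1.4 km²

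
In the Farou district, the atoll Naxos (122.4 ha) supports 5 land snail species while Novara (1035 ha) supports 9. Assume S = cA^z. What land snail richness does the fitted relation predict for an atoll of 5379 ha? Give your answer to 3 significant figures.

14.2

z = ln(9/5) / ln(1035/122.4) = 0.5878 / 2.1349 = 0.2753
c = 5 / 122.4^0.2753 = 5 / 3.757 = 1.331
S₃ = 1.331 × 5379^0.2753 = 1.331 × 10.65 ≈ 14.17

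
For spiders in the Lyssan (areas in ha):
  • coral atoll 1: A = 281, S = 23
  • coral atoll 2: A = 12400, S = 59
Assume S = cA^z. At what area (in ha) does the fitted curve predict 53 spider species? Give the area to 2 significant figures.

8100 ha

z = ln(59/23) / ln(12400/281) = 0.9420 / 3.7871 = 0.2488
c = 23 / 281^0.2488 = 23 / 4.066 = 5.657
A = (53/5.657)^(1/0.2488) ⇒ ln A = ln(9.368)/0.2488 = 8.9943
A = e^8.9943 ≈ 8057 ha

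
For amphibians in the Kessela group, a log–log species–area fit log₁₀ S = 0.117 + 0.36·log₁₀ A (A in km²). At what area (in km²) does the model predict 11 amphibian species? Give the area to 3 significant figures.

370 km²

11 = 1.309 × A^0.36  ⇒  A^0.36 = 11/1.309 = 8.402
ln A = ln(8.402) / 0.36 = 2.1285 / 0.36 = 5.9125
A = e^5.9125 ≈ 369.6 km²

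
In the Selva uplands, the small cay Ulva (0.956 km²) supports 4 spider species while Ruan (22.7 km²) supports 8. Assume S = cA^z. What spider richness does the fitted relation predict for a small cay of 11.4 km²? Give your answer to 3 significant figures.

z = ln(8/4) / ln(22.7/0.956) = 0.6931 / 3.1674 = 0.2188
c = 4 / 0.956^0.2188 = 4 / 0.9902 = 4.04
S₃ = 4.04 × 11.4^0.2188 = 4.04 × 1.703 ≈ 6.881

6.88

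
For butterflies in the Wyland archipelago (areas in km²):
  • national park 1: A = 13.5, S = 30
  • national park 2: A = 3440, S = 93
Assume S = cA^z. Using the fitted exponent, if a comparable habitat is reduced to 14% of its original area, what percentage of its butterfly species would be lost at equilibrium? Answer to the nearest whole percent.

z = ln(93/30) / ln(3440/13.5) = 1.1314 / 5.5405 = 0.2042
S_new/S_old = (A_new/A_old)^z = 0.14^0.2042 = exp(0.2042 × -1.9661) = 0.6693
Fraction lost = 1 − 0.6693 = 0.3307

33%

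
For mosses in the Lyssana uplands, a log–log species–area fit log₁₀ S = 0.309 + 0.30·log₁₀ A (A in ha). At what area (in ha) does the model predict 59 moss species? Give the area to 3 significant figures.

59 = 2.037 × A^0.3  ⇒  A^0.3 = 59/2.037 = 28.96
ln A = ln(28.96) / 0.3 = 3.3660 / 0.3 = 11.2201
A = e^11.2201 ≈ 74617 ha

74600 ha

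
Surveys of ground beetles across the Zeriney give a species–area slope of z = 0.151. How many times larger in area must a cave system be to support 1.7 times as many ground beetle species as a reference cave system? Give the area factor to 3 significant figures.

33.6

(A₂/A₁)^0.151 = 1.7, so A₂/A₁ = 1.7^(1/0.151) = 1.7^6.623
ln(A₂/A₁) = ln 1.7 / 0.151 = 0.5306 / 0.151 = 3.5141
A₂/A₁ = e^3.5141 ≈ 33.59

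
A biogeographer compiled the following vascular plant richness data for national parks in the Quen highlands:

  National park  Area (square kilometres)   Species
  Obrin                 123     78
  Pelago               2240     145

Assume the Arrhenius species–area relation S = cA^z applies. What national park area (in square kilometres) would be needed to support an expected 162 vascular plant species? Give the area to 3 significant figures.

3760 square kilometres

z = ln(145/78) / ln(2240/123) = 0.6200 / 2.9020 = 0.2137
c = 78 / 123^0.2137 = 78 / 2.796 = 27.9
A = (162/27.9)^(1/0.2137) ⇒ ln A = ln(5.807)/0.2137 = 8.2331
A = e^8.2331 ≈ 3764 square kilometres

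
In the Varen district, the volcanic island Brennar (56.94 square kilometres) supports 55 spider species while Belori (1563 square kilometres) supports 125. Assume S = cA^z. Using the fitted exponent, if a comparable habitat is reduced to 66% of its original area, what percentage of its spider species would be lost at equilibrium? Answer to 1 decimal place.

z = ln(125/55) / ln(1563/56.94) = 0.8210 / 3.3124 = 0.2479
S_new/S_old = (A_new/A_old)^z = 0.66^0.2479 = exp(0.2479 × -0.4155) = 0.9021
Fraction lost = 1 − 0.9021 = 0.09786

9.8%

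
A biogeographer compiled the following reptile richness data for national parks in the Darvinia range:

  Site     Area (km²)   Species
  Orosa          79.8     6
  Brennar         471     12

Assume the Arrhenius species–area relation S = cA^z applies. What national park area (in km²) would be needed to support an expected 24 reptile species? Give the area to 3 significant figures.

2780 km²

z = ln(12/6) / ln(471/79.8) = 0.6931 / 1.7753 = 0.3904
c = 6 / 79.8^0.3904 = 6 / 5.528 = 1.085
A = (24/1.085)^(1/0.3904) ⇒ ln A = ln(22.11)/0.3904 = 7.9302
A = e^7.9302 ≈ 2780 km²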